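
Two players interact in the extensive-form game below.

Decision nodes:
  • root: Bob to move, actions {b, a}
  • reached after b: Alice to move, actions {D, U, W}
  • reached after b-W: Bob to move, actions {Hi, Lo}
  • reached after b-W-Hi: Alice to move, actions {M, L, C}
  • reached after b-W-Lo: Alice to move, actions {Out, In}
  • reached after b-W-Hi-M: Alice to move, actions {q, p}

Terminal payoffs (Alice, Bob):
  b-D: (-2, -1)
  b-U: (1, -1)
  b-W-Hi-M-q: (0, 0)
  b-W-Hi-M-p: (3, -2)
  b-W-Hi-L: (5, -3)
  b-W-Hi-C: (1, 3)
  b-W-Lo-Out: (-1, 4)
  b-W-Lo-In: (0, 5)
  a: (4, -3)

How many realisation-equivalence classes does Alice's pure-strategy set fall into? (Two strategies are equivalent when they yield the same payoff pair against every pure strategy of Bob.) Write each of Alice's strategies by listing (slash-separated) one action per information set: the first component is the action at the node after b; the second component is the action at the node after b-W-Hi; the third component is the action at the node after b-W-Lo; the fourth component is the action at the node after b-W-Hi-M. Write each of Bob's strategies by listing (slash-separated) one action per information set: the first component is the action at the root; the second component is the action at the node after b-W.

Alice has 36 pure strategies: D/M/Out/q, D/M/Out/p, D/M/In/q, D/M/In/p, D/L/Out/q, D/L/Out/p, D/L/In/q, D/L/In/p, D/C/Out/q, D/C/Out/p, D/C/In/q, D/C/In/p, U/M/Out/q, U/M/Out/p, U/M/In/q, U/M/In/p, U/L/Out/q, U/L/Out/p, U/L/In/q, U/L/In/p, U/C/Out/q, U/C/Out/p, U/C/In/q, U/C/In/p, W/M/Out/q, W/M/Out/p, W/M/In/q, W/M/In/p, W/L/Out/q, W/L/Out/p, W/L/In/q, W/L/In/p, W/C/Out/q, W/C/Out/p, W/C/In/q, W/C/In/p. Columns: b/Hi, b/Lo, a/Hi, a/Lo.
{D/M/Out/q, D/M/Out/p, D/M/In/q, D/M/In/p, D/L/Out/q, D/L/Out/p, D/L/In/q, D/L/In/p, D/C/Out/q, D/C/Out/p, D/C/In/q, D/C/In/p} → row (-2,-1) (-2,-1) (4,-3) (4,-3)
{U/M/Out/q, U/M/Out/p, U/M/In/q, U/M/In/p, U/L/Out/q, U/L/Out/p, U/L/In/q, U/L/In/p, U/C/Out/q, U/C/Out/p, U/C/In/q, U/C/In/p} → row (1,-1) (1,-1) (4,-3) (4,-3)
{W/M/Out/q} → row (0,0) (-1,4) (4,-3) (4,-3)
{W/M/Out/p} → row (3,-2) (-1,4) (4,-3) (4,-3)
{W/M/In/q} → row (0,0) (0,5) (4,-3) (4,-3)
{W/M/In/p} → row (3,-2) (0,5) (4,-3) (4,-3)
{W/L/Out/q, W/L/Out/p} → row (5,-3) (-1,4) (4,-3) (4,-3)
{W/L/In/q, W/L/In/p} → row (5,-3) (0,5) (4,-3) (4,-3)
{W/C/Out/q, W/C/Out/p} → row (1,3) (-1,4) (4,-3) (4,-3)
{W/C/In/q, W/C/In/p} → row (1,3) (0,5) (4,-3) (4,-3)
That's 10 distinct rows out of 36 strategies.

10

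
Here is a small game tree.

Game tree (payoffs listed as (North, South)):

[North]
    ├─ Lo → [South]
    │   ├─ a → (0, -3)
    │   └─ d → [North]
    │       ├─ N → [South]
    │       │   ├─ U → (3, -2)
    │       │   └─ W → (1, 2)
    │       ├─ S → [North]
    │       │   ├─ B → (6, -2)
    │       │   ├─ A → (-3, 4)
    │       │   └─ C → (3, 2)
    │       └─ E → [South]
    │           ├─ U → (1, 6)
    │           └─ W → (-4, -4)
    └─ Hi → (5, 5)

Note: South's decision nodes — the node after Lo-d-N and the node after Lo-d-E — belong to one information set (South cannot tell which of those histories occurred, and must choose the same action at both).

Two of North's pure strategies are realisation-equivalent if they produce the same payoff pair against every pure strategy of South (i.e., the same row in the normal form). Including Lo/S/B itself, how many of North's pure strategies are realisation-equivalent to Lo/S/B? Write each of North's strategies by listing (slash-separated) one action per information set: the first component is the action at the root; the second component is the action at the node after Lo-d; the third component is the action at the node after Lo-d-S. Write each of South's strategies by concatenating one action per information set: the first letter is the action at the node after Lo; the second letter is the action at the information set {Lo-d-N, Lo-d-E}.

1

Row for Lo/S/B (columns aU, aW, dU, dW): (0,-3) (0,-3) (6,-2) (6,-2).
Every one of North's information sets is on the play path for some reply by South when North follows Lo/S/B.
Changing the action at any of them therefore changes at least one column, so only Lo/S/B itself gives this row.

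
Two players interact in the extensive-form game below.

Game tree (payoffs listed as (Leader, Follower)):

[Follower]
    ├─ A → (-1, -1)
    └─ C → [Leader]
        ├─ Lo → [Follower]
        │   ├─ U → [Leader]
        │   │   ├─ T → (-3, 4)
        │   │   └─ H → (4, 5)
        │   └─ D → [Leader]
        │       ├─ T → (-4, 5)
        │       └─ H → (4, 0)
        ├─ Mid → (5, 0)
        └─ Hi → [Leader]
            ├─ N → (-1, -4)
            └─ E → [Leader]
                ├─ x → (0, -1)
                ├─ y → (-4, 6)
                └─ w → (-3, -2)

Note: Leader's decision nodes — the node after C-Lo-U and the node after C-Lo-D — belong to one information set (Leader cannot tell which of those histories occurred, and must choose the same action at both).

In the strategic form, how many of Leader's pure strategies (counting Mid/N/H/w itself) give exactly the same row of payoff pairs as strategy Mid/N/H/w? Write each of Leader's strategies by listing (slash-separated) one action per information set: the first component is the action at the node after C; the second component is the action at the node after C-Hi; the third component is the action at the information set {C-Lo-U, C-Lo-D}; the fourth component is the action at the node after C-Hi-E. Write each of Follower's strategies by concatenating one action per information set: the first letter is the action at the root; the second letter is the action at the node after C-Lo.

12

Row for Mid/N/H/w (columns AU, AD, CU, CD): (-1,-1) (-1,-1) (5,0) (5,0).
Under Mid/N/H/w, Leader's choice at the node after C-Hi and at the information set {C-Lo-U, C-Lo-D} and at the node after C-Hi-E can never be reached regardless of what Follower does, so varying those choices leaves every outcome unchanged.
Holding the reachable choices fixed and varying the unreachable ones freely already gives 2 × 2 × 3 = 12 equivalent strategies.
No other strategy reproduces this row, so those 12 are the full class: Mid/N/T/x, Mid/N/T/y, Mid/N/T/w, Mid/N/H/x, Mid/N/H/y, Mid/N/H/w, Mid/E/T/x, Mid/E/T/y, Mid/E/T/w, Mid/E/H/x, Mid/E/H/y, Mid/E/H/w.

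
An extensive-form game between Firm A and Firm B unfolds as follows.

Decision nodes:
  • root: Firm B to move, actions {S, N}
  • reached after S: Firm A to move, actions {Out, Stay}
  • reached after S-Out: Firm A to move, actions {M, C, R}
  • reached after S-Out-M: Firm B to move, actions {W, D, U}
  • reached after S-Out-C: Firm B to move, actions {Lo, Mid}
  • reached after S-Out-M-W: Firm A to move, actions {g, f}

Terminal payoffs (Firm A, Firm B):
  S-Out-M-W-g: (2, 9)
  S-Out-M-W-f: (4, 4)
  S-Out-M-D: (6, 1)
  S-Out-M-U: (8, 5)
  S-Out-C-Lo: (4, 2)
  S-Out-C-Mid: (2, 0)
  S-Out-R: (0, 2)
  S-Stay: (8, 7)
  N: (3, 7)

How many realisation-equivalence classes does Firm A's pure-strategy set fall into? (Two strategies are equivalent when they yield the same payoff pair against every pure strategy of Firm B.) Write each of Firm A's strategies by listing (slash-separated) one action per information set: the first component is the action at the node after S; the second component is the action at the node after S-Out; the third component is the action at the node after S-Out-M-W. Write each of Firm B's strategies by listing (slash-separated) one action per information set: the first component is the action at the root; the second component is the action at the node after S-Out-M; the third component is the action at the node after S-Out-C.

5

Firm A has 12 pure strategies: Out/M/g, Out/M/f, Out/C/g, Out/C/f, Out/R/g, Out/R/f, Stay/M/g, Stay/M/f, Stay/C/g, Stay/C/f, Stay/R/g, Stay/R/f. Columns: S/W/Lo, S/W/Mid, S/D/Lo, S/D/Mid, S/U/Lo, S/U/Mid, N/W/Lo, N/W/Mid, N/D/Lo, N/D/Mid, N/U/Lo, N/U/Mid.
{Out/M/g} → row (2,9) (2,9) (6,1) (6,1) (8,5) (8,5) (3,7) (3,7) (3,7) (3,7) (3,7) (3,7)
{Out/M/f} → row (4,4) (4,4) (6,1) (6,1) (8,5) (8,5) (3,7) (3,7) (3,7) (3,7) (3,7) (3,7)
{Out/C/g, Out/C/f} → row (4,2) (2,0) (4,2) (2,0) (4,2) (2,0) (3,7) (3,7) (3,7) (3,7) (3,7) (3,7)
{Out/R/g, Out/R/f} → row (0,2) (0,2) (0,2) (0,2) (0,2) (0,2) (3,7) (3,7) (3,7) (3,7) (3,7) (3,7)
{Stay/M/g, Stay/M/f, Stay/C/g, Stay/C/f, Stay/R/g, Stay/R/f} → row (8,7) (8,7) (8,7) (8,7) (8,7) (8,7) (3,7) (3,7) (3,7) (3,7) (3,7) (3,7)
That's 5 distinct rows out of 12 strategies.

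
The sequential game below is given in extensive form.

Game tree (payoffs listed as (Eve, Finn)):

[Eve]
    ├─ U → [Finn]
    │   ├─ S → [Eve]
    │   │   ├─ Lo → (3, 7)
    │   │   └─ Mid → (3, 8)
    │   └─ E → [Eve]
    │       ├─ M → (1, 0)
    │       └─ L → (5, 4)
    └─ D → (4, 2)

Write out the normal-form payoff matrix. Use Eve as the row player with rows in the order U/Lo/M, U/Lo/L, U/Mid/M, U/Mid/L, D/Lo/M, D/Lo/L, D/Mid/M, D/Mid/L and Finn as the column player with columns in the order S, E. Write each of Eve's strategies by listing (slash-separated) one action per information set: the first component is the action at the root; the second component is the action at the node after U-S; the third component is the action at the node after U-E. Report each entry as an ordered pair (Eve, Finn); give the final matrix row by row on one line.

U/Lo/M: (3,7) (1,0) | U/Lo/L: (3,7) (5,4) | U/Mid/M: (3,8) (1,0) | U/Mid/L: (3,8) (5,4) | D/Lo/M: (4,2) (4,2) | D/Lo/L: (4,2) (4,2) | D/Mid/M: (4,2) (4,2) | D/Mid/L: (4,2) (4,2)

               S        E
 U/Lo/M    (3,7)    (1,0)
 U/Lo/L    (3,7)    (5,4)
U/Mid/M    (3,8)    (1,0)
U/Mid/L    (3,8)    (5,4)
 D/Lo/M    (4,2)    (4,2)
 D/Lo/L    (4,2)    (4,2)
D/Mid/M    (4,2)    (4,2)
D/Mid/L    (4,2)    (4,2)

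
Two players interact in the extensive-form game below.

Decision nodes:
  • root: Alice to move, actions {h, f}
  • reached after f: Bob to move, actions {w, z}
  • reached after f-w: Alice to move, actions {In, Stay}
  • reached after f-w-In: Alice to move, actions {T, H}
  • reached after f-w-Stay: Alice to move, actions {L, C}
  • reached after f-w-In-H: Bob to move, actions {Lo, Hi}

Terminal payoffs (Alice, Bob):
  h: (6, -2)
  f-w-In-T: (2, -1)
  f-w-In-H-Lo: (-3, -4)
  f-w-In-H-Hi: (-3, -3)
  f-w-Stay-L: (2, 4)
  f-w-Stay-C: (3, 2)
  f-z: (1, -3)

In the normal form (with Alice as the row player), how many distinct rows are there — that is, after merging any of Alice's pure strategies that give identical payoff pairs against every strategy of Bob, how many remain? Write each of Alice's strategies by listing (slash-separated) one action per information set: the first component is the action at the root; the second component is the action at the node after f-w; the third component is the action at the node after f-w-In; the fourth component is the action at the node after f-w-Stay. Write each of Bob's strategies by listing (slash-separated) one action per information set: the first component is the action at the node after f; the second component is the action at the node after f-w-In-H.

5

Alice has 16 pure strategies: h/In/T/L, h/In/T/C, h/In/H/L, h/In/H/C, h/Stay/T/L, h/Stay/T/C, h/Stay/H/L, h/Stay/H/C, f/In/T/L, f/In/T/C, f/In/H/L, f/In/H/C, f/Stay/T/L, f/Stay/T/C, f/Stay/H/L, f/Stay/H/C. Columns: w/Lo, w/Hi, z/Lo, z/Hi.
{h/In/T/L, h/In/T/C, h/In/H/L, h/In/H/C, h/Stay/T/L, h/Stay/T/C, h/Stay/H/L, h/Stay/H/C} → row (6,-2) (6,-2) (6,-2) (6,-2)
{f/In/T/L, f/In/T/C} → row (2,-1) (2,-1) (1,-3) (1,-3)
{f/In/H/L, f/In/H/C} → row (-3,-4) (-3,-3) (1,-3) (1,-3)
{f/Stay/T/L, f/Stay/H/L} → row (2,4) (2,4) (1,-3) (1,-3)
{f/Stay/T/C, f/Stay/H/C} → row (3,2) (3,2) (1,-3) (1,-3)
That's 5 distinct rows out of 16 strategies.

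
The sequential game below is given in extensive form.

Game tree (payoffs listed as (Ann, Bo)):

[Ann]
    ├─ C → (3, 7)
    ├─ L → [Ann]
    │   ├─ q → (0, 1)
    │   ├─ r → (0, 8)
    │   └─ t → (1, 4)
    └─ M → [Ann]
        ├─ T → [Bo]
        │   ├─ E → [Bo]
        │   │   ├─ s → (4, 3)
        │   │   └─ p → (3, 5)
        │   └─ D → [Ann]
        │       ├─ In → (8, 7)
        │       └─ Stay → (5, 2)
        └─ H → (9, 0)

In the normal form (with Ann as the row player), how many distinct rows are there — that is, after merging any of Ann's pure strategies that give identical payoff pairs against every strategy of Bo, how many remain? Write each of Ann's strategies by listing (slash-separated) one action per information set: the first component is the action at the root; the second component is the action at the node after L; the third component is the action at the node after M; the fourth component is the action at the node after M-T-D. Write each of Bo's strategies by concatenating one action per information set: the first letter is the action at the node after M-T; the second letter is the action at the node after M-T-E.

7

Ann has 36 pure strategies: C/q/T/In, C/q/T/Stay, C/q/H/In, C/q/H/Stay, C/r/T/In, C/r/T/Stay, C/r/H/In, C/r/H/Stay, C/t/T/In, C/t/T/Stay, C/t/H/In, C/t/H/Stay, L/q/T/In, L/q/T/Stay, L/q/H/In, L/q/H/Stay, L/r/T/In, L/r/T/Stay, L/r/H/In, L/r/H/Stay, L/t/T/In, L/t/T/Stay, L/t/H/In, L/t/H/Stay, M/q/T/In, M/q/T/Stay, M/q/H/In, M/q/H/Stay, M/r/T/In, M/r/T/Stay, M/r/H/In, M/r/H/Stay, M/t/T/In, M/t/T/Stay, M/t/H/In, M/t/H/Stay. Columns: Es, Ep, Ds, Dp.
{C/q/T/In, C/q/T/Stay, C/q/H/In, C/q/H/Stay, C/r/T/In, C/r/T/Stay, C/r/H/In, C/r/H/Stay, C/t/T/In, C/t/T/Stay, C/t/H/In, C/t/H/Stay} → row (3,7) (3,7) (3,7) (3,7)
{L/q/T/In, L/q/T/Stay, L/q/H/In, L/q/H/Stay} → row (0,1) (0,1) (0,1) (0,1)
{L/r/T/In, L/r/T/Stay, L/r/H/In, L/r/H/Stay} → row (0,8) (0,8) (0,8) (0,8)
{L/t/T/In, L/t/T/Stay, L/t/H/In, L/t/H/Stay} → row (1,4) (1,4) (1,4) (1,4)
{M/q/T/In, M/r/T/In, M/t/T/In} → row (4,3) (3,5) (8,7) (8,7)
{M/q/T/Stay, M/r/T/Stay, M/t/T/Stay} → row (4,3) (3,5) (5,2) (5,2)
{M/q/H/In, M/q/H/Stay, M/r/H/In, M/r/H/Stay, M/t/H/In, M/t/H/Stay} → row (9,0) (9,0) (9,0) (9,0)
That's 7 distinct rows out of 36 strategies.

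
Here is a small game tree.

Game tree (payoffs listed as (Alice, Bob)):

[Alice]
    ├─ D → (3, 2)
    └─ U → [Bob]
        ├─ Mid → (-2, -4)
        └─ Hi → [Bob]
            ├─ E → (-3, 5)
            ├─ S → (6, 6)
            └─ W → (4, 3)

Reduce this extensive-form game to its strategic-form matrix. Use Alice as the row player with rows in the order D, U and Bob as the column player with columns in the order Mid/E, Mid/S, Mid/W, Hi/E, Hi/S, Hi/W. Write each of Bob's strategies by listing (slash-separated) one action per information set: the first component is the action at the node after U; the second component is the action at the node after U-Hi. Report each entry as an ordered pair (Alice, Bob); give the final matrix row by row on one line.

D: (3,2) (3,2) (3,2) (3,2) (3,2) (3,2) | U: (-2,-4) (-2,-4) (-2,-4) (-3,5) (6,6) (4,3)

        Mid/E    Mid/S    Mid/W     Hi/E     Hi/S     Hi/W
   D    (3,2)    (3,2)    (3,2)    (3,2)    (3,2)    (3,2)
   U  (-2,-4)  (-2,-4)  (-2,-4)   (-3,5)    (6,6)    (4,3)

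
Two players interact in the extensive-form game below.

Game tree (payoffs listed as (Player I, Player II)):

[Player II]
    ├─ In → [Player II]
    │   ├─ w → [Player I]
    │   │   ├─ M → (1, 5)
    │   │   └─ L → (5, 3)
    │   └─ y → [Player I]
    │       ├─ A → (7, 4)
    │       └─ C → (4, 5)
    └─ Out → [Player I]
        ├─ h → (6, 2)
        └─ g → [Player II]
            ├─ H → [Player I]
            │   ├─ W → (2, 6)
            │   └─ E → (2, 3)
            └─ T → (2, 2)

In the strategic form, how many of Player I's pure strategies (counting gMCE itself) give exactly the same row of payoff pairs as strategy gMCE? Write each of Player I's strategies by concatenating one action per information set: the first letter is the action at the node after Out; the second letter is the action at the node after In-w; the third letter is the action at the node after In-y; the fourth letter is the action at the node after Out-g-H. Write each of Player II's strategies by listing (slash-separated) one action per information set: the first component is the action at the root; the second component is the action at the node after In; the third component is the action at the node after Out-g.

1

Row for gMCE (columns In/w/H, In/w/T, In/y/H, In/y/T, Out/w/H, Out/w/T, Out/y/H, Out/y/T): (1,5) (1,5) (4,5) (4,5) (2,3) (2,2) (2,3) (2,2).
Every one of Player I's information sets is on the play path for some reply by Player II when Player I follows gMCE.
Changing the action at any of them therefore changes at least one column, so only gMCE itself gives this row.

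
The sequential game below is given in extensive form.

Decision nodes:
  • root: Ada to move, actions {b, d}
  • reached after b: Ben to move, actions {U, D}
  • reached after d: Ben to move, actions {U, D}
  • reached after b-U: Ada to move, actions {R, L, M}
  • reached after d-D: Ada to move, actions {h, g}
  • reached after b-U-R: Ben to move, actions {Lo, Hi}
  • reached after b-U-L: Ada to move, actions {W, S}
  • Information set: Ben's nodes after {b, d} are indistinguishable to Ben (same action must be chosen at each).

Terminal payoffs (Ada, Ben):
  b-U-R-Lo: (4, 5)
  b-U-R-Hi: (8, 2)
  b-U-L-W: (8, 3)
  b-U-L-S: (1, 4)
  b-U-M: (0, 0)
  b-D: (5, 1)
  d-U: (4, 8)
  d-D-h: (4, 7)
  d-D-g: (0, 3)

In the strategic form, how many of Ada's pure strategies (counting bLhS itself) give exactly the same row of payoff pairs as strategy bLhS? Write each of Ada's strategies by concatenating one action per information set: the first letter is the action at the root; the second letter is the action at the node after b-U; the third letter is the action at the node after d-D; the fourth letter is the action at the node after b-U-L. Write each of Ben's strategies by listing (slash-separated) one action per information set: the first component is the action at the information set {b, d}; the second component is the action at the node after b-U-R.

Row for bLhS (columns U/Lo, U/Hi, D/Lo, D/Hi): (1,4) (1,4) (5,1) (5,1).
Under bLhS, Ada's choice at the node after d-D can never be reached regardless of what Ben does, so varying those choices leaves every outcome unchanged.
Holding the reachable choices fixed and varying the unreachable one freely already gives 2 equivalent strategies.
No other strategy reproduces this row, so those 2 are the full class: bLhS, bLgS.

2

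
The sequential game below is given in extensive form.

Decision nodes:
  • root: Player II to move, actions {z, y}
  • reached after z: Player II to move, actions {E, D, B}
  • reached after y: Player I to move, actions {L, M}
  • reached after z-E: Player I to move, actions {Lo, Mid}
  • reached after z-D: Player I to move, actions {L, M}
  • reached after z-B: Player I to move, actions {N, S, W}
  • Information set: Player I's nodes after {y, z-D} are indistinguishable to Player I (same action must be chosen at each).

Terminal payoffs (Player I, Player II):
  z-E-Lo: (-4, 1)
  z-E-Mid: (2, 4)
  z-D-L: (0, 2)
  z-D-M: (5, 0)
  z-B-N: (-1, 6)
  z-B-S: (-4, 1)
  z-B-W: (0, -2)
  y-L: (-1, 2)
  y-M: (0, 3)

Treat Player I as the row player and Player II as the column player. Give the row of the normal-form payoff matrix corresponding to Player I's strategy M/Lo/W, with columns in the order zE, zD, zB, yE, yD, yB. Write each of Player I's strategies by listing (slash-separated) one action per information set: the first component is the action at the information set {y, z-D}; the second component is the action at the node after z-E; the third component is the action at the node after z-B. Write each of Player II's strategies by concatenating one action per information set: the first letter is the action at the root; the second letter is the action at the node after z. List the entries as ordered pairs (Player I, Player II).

vs zE: Player II plays z → Player II plays E at [z] → Player I plays Lo at [z-E] → (-4, 1)
vs zD: Player II plays z → Player II plays D at [z] → Player I plays M at [z-D] → (5, 0)
vs zB: Player II plays z → Player II plays B at [z] → Player I plays W at [z-B] → (0, -2)
vs yE: Player II plays y → Player I plays M at [y] → (0, 3)
vs yD: Player II plays y → Player I plays M at [y] → (0, 3)
vs yB: Player II plays y → Player I plays M at [y] → (0, 3)

(-4,1) (5,0) (0,-2) (0,3) (0,3) (0,3)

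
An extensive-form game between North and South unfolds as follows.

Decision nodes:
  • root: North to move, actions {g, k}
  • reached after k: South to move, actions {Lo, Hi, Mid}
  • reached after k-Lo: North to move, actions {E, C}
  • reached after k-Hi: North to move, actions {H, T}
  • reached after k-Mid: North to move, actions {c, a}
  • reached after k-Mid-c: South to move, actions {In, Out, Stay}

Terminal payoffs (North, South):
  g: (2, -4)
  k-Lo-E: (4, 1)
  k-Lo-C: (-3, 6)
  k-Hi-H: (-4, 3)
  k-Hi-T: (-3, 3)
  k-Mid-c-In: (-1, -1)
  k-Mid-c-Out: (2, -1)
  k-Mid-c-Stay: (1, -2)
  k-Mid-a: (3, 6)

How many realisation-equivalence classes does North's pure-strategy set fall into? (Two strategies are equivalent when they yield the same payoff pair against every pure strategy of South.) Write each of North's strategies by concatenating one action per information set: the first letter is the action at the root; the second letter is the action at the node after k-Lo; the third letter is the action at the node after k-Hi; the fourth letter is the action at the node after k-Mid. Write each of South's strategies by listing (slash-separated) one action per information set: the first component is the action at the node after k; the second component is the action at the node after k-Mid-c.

9

North has 16 pure strategies: gEHc, gEHa, gETc, gETa, gCHc, gCHa, gCTc, gCTa, kEHc, kEHa, kETc, kETa, kCHc, kCHa, kCTc, kCTa. Columns: Lo/In, Lo/Out, Lo/Stay, Hi/In, Hi/Out, Hi/Stay, Mid/In, Mid/Out, Mid/Stay.
{gEHc, gEHa, gETc, gETa, gCHc, gCHa, gCTc, gCTa} → row (2,-4) (2,-4) (2,-4) (2,-4) (2,-4) (2,-4) (2,-4) (2,-4) (2,-4)
{kEHc} → row (4,1) (4,1) (4,1) (-4,3) (-4,3) (-4,3) (-1,-1) (2,-1) (1,-2)
{kEHa} → row (4,1) (4,1) (4,1) (-4,3) (-4,3) (-4,3) (3,6) (3,6) (3,6)
{kETc} → row (4,1) (4,1) (4,1) (-3,3) (-3,3) (-3,3) (-1,-1) (2,-1) (1,-2)
{kETa} → row (4,1) (4,1) (4,1) (-3,3) (-3,3) (-3,3) (3,6) (3,6) (3,6)
{kCHc} → row (-3,6) (-3,6) (-3,6) (-4,3) (-4,3) (-4,3) (-1,-1) (2,-1) (1,-2)
{kCHa} → row (-3,6) (-3,6) (-3,6) (-4,3) (-4,3) (-4,3) (3,6) (3,6) (3,6)
{kCTc} → row (-3,6) (-3,6) (-3,6) (-3,3) (-3,3) (-3,3) (-1,-1) (2,-1) (1,-2)
{kCTa} → row (-3,6) (-3,6) (-3,6) (-3,3) (-3,3) (-3,3) (3,6) (3,6) (3,6)
That's 9 distinct rows out of 16 strategies.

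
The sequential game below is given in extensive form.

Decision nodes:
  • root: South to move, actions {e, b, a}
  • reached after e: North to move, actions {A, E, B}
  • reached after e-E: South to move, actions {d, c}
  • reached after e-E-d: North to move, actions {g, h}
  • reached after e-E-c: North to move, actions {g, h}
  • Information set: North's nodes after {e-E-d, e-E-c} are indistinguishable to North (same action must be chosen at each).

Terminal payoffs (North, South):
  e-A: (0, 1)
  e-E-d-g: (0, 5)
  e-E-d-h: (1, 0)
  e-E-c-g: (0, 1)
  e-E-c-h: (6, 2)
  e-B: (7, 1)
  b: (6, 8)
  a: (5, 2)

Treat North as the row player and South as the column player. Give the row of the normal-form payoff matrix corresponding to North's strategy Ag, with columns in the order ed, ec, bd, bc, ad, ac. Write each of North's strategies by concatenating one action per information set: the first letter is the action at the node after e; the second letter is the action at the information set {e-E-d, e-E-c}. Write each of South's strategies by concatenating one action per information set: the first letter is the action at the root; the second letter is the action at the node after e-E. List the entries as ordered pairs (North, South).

vs ed: South plays e → North plays A at [e] → (0, 1)
vs ec: South plays e → North plays A at [e] → (0, 1)
vs bd: South plays b → (6, 8)
vs bc: South plays b → (6, 8)
vs ad: South plays a → (5, 2)
vs ac: South plays a → (5, 2)

(0,1) (0,1) (6,8) (6,8) (5,2) (5,2)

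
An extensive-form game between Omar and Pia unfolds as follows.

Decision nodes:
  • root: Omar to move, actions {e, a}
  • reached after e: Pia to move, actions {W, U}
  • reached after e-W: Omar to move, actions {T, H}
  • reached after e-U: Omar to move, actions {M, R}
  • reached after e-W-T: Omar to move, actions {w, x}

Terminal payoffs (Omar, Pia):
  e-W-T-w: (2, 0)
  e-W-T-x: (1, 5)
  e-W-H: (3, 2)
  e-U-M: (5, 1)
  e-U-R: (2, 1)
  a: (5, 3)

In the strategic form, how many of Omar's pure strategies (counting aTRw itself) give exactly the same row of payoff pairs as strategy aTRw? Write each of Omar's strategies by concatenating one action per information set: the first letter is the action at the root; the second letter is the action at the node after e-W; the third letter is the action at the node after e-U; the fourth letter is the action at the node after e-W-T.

Row for aTRw (columns W, U): (5,3) (5,3).
Under aTRw, Omar's choice at the node after e-W and at the node after e-U and at the node after e-W-T can never be reached regardless of what Pia does, so varying those choices leaves every outcome unchanged.
Holding the reachable choices fixed and varying the unreachable ones freely already gives 2 × 2 × 2 = 8 equivalent strategies.
No other strategy reproduces this row, so those 8 are the full class: aTMw, aTMx, aTRw, aTRx, aHMw, aHMx, aHRw, aHRx.

8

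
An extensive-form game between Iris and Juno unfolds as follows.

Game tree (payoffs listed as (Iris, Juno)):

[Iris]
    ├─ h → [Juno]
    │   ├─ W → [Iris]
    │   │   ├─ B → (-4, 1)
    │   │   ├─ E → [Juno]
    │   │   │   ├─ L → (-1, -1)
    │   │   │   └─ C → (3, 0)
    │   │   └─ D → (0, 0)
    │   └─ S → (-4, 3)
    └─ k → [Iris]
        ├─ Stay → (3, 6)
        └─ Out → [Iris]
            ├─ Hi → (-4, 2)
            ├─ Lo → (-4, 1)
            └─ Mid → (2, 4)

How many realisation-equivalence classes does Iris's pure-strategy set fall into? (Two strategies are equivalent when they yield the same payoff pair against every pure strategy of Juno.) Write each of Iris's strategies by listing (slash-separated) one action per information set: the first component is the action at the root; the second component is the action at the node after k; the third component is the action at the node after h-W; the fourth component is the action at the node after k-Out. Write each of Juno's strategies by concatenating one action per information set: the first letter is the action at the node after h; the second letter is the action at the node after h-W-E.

7

Iris has 36 pure strategies: h/Stay/B/Hi, h/Stay/B/Lo, h/Stay/B/Mid, h/Stay/E/Hi, h/Stay/E/Lo, h/Stay/E/Mid, h/Stay/D/Hi, h/Stay/D/Lo, h/Stay/D/Mid, h/Out/B/Hi, h/Out/B/Lo, h/Out/B/Mid, h/Out/E/Hi, h/Out/E/Lo, h/Out/E/Mid, h/Out/D/Hi, h/Out/D/Lo, h/Out/D/Mid, k/Stay/B/Hi, k/Stay/B/Lo, k/Stay/B/Mid, k/Stay/E/Hi, k/Stay/E/Lo, k/Stay/E/Mid, k/Stay/D/Hi, k/Stay/D/Lo, k/Stay/D/Mid, k/Out/B/Hi, k/Out/B/Lo, k/Out/B/Mid, k/Out/E/Hi, k/Out/E/Lo, k/Out/E/Mid, k/Out/D/Hi, k/Out/D/Lo, k/Out/D/Mid. Columns: WL, WC, SL, SC.
{h/Stay/B/Hi, h/Stay/B/Lo, h/Stay/B/Mid, h/Out/B/Hi, h/Out/B/Lo, h/Out/B/Mid} → row (-4,1) (-4,1) (-4,3) (-4,3)
{h/Stay/E/Hi, h/Stay/E/Lo, h/Stay/E/Mid, h/Out/E/Hi, h/Out/E/Lo, h/Out/E/Mid} → row (-1,-1) (3,0) (-4,3) (-4,3)
{h/Stay/D/Hi, h/Stay/D/Lo, h/Stay/D/Mid, h/Out/D/Hi, h/Out/D/Lo, h/Out/D/Mid} → row (0,0) (0,0) (-4,3) (-4,3)
{k/Stay/B/Hi, k/Stay/B/Lo, k/Stay/B/Mid, k/Stay/E/Hi, k/Stay/E/Lo, k/Stay/E/Mid, k/Stay/D/Hi, k/Stay/D/Lo, k/Stay/D/Mid} → row (3,6) (3,6) (3,6) (3,6)
{k/Out/B/Hi, k/Out/E/Hi, k/Out/D/Hi} → row (-4,2) (-4,2) (-4,2) (-4,2)
{k/Out/B/Lo, k/Out/E/Lo, k/Out/D/Lo} → row (-4,1) (-4,1) (-4,1) (-4,1)
{k/Out/B/Mid, k/Out/E/Mid, k/Out/D/Mid} → row (2,4) (2,4) (2,4) (2,4)
That's 7 distinct rows out of 36 strategies.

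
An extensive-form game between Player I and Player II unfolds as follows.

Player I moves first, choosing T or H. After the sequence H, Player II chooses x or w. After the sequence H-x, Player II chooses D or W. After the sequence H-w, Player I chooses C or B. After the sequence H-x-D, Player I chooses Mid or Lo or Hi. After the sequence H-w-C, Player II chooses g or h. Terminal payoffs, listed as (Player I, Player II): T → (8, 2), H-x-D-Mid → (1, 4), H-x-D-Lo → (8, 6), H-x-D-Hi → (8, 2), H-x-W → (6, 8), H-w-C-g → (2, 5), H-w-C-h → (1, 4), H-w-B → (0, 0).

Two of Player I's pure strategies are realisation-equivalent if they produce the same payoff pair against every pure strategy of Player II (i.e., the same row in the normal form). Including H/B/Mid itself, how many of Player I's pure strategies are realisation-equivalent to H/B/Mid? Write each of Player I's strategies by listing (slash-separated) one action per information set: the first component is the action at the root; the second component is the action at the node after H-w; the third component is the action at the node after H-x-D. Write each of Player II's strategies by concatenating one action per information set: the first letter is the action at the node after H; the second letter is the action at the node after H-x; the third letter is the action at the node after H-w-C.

Row for H/B/Mid (columns xDg, xDh, xWg, xWh, wDg, wDh, wWg, wWh): (1,4) (1,4) (6,8) (6,8) (0,0) (0,0) (0,0) (0,0).
Every one of Player I's information sets is on the play path for some reply by Player II when Player I follows H/B/Mid.
Changing the action at any of them therefore changes at least one column, so only H/B/Mid itself gives this row.

1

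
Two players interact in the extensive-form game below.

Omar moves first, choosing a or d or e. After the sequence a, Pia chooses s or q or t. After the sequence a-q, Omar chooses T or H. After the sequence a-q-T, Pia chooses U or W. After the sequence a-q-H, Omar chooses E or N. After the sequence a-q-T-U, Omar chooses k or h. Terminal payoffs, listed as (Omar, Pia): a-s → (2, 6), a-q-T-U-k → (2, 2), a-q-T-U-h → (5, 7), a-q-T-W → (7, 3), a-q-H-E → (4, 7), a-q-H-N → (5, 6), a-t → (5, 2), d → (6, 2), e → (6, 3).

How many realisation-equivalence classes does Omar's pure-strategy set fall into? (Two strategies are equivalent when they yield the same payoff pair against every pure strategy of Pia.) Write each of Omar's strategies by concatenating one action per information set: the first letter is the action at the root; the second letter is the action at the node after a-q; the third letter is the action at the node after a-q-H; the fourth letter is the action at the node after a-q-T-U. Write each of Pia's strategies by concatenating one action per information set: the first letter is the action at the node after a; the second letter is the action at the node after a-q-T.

6

Omar has 24 pure strategies: aTEk, aTEh, aTNk, aTNh, aHEk, aHEh, aHNk, aHNh, dTEk, dTEh, dTNk, dTNh, dHEk, dHEh, dHNk, dHNh, eTEk, eTEh, eTNk, eTNh, eHEk, eHEh, eHNk, eHNh. Columns: sU, sW, qU, qW, tU, tW.
{aTEk, aTNk} → row (2,6) (2,6) (2,2) (7,3) (5,2) (5,2)
{aTEh, aTNh} → row (2,6) (2,6) (5,7) (7,3) (5,2) (5,2)
{aHEk, aHEh} → row (2,6) (2,6) (4,7) (4,7) (5,2) (5,2)
{aHNk, aHNh} → row (2,6) (2,6) (5,6) (5,6) (5,2) (5,2)
{dTEk, dTEh, dTNk, dTNh, dHEk, dHEh, dHNk, dHNh} → row (6,2) (6,2) (6,2) (6,2) (6,2) (6,2)
{eTEk, eTEh, eTNk, eTNh, eHEk, eHEh, eHNk, eHNh} → row (6,3) (6,3) (6,3) (6,3) (6,3) (6,3)
That's 6 distinct rows out of 24 strategies.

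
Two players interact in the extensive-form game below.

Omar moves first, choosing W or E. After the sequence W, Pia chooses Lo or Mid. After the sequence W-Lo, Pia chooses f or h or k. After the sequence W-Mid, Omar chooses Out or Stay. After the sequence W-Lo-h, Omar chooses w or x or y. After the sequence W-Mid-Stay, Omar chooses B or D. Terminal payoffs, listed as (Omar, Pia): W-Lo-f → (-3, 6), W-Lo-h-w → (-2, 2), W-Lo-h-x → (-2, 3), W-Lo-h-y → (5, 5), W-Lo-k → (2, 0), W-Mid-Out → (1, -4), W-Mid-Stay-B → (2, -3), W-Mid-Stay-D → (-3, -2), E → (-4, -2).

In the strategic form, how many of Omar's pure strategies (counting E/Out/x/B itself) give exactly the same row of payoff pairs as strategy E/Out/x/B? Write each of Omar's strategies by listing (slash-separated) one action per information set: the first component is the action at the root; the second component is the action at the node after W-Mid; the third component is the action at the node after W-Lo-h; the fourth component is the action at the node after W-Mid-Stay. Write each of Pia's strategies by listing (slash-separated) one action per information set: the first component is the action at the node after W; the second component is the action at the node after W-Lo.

12

Row for E/Out/x/B (columns Lo/f, Lo/h, Lo/k, Mid/f, Mid/h, Mid/k): (-4,-2) (-4,-2) (-4,-2) (-4,-2) (-4,-2) (-4,-2).
Under E/Out/x/B, Omar's choice at the node after W-Mid and at the node after W-Lo-h and at the node after W-Mid-Stay can never be reached regardless of what Pia does, so varying those choices leaves every outcome unchanged.
Holding the reachable choices fixed and varying the unreachable ones freely already gives 2 × 3 × 2 = 12 equivalent strategies.
No other strategy reproduces this row, so those 12 are the full class: E/Out/w/B, E/Out/w/D, E/Out/x/B, E/Out/x/D, E/Out/y/B, E/Out/y/D, E/Stay/w/B, E/Stay/w/D, E/Stay/x/B, E/Stay/x/D, E/Stay/y/B, E/Stay/y/D.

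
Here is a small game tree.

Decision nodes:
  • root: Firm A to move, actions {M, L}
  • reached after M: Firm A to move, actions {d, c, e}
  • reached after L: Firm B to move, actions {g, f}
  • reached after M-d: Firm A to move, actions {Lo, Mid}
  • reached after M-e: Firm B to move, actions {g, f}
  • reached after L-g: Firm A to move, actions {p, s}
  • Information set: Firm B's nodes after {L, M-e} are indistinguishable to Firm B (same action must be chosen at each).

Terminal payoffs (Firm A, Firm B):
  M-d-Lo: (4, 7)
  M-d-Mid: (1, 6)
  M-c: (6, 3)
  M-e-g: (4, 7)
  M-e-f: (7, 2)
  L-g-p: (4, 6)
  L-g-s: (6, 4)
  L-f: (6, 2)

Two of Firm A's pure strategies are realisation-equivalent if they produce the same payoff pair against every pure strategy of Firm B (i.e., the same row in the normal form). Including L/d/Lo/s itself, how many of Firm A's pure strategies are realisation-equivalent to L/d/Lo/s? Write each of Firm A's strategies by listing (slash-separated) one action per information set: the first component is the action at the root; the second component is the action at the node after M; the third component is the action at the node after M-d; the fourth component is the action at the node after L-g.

Row for L/d/Lo/s (columns g, f): (6,4) (6,2).
Under L/d/Lo/s, Firm A's choice at the node after M and at the node after M-d can never be reached regardless of what Firm B does, so varying those choices leaves every outcome unchanged.
Holding the reachable choices fixed and varying the unreachable ones freely already gives 3 × 2 = 6 equivalent strategies.
No other strategy reproduces this row, so those 6 are the full class: L/d/Lo/s, L/d/Mid/s, L/c/Lo/s, L/c/Mid/s, L/e/Lo/s, L/e/Mid/s.

6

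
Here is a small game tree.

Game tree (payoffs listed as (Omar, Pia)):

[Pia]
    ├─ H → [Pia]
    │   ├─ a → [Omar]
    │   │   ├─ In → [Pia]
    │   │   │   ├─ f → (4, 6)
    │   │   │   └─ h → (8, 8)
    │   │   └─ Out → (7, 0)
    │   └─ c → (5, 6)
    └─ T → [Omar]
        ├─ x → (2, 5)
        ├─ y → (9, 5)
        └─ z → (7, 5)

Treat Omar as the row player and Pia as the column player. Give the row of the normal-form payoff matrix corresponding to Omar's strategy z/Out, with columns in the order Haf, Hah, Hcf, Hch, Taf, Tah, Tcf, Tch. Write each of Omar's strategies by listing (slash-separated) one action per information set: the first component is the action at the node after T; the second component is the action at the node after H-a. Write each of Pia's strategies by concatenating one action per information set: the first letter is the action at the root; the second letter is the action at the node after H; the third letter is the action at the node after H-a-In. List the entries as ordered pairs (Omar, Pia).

(7,0) (7,0) (5,6) (5,6) (7,5) (7,5) (7,5) (7,5)

vs Haf: Pia plays H → Pia plays a at [H] → Omar plays Out at [H-a] → (7, 0)
vs Hah: Pia plays H → Pia plays a at [H] → Omar plays Out at [H-a] → (7, 0)
vs Hcf: Pia plays H → Pia plays c at [H] → (5, 6)
vs Hch: Pia plays H → Pia plays c at [H] → (5, 6)
vs Taf: Pia plays T → Omar plays z at [T] → (7, 5)
vs Tah: Pia plays T → Omar plays z at [T] → (7, 5)
vs Tcf: Pia plays T → Omar plays z at [T] → (7, 5)
vs Tch: Pia plays T → Omar plays z at [T] → (7, 5)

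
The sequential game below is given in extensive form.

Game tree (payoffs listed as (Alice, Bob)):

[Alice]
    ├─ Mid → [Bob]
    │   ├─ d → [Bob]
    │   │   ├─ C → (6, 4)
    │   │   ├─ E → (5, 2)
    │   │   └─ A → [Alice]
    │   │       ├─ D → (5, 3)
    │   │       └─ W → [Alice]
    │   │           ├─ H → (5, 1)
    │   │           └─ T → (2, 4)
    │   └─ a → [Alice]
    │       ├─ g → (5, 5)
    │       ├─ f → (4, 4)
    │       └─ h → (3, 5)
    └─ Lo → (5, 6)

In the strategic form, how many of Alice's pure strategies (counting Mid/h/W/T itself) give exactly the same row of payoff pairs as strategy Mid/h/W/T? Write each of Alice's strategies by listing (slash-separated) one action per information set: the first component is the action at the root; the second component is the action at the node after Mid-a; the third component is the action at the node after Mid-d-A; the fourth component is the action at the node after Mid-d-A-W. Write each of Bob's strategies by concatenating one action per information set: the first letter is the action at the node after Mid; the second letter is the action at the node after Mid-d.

Row for Mid/h/W/T (columns dC, dE, dA, aC, aE, aA): (6,4) (5,2) (2,4) (3,5) (3,5) (3,5).
Every one of Alice's information sets is on the play path for some reply by Bob when Alice follows Mid/h/W/T.
Changing the action at any of them therefore changes at least one column, so only Mid/h/W/T itself gives this row.

1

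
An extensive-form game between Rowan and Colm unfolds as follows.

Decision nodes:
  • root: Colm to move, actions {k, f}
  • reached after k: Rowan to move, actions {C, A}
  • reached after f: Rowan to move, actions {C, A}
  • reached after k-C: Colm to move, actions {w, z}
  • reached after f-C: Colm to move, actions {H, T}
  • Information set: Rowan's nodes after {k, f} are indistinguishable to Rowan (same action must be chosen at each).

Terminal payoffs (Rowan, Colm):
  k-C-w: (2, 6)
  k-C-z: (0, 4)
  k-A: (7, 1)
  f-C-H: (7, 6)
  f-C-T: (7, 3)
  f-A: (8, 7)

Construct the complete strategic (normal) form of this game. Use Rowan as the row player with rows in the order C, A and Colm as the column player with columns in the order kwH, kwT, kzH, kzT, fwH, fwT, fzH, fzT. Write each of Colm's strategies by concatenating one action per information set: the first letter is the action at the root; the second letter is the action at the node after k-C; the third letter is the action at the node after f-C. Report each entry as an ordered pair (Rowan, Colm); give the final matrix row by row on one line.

          kwH      kwT      kzH      kzT      fwH      fwT      fzH      fzT
   C    (2,6)    (2,6)    (0,4)    (0,4)    (7,6)    (7,3)    (7,6)    (7,3)
   A    (7,1)    (7,1)    (7,1)    (7,1)    (8,7)    (8,7)    (8,7)    (8,7)

C: (2,6) (2,6) (0,4) (0,4) (7,6) (7,3) (7,6) (7,3) | A: (7,1) (7,1) (7,1) (7,1) (8,7) (8,7) (8,7) (8,7)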